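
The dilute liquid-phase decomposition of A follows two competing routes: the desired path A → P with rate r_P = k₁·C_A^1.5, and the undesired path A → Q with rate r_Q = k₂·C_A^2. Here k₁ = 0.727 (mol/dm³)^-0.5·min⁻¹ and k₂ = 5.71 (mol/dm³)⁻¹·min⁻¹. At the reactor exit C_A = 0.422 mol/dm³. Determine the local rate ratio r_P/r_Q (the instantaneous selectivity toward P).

0.196

S_{P/Q} = r_P/r_Q = (k₁·C_A^1.5)/(k₂·C_A^2) = (k₁/k₂)·C_A^-0.5.
= (0.727×0.4220^1.5) / (5.71×0.4220^2) = 0.1993/1.017 = 0.196.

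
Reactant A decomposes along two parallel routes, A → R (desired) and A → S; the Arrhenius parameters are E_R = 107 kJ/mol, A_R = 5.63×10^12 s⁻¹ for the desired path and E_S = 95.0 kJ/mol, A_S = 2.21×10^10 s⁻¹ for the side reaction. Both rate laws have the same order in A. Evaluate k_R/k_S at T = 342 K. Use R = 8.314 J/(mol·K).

k_R/k_S = (A_R/A_S)·exp[−(E_R−E_S)/(RT)] = (A_R/A_S)·exp[(E_S−E_R)/(RT)].
(E_S−E_R)/(RT) = (95.0−107)×10³/(8.314×342) = -12000/2843 = -4.220.
k_R/k_S = (5.63×10^12/2.21×10^10)·exp(-4.220) = 254.8 × 0.01469 = 3.74.

3.74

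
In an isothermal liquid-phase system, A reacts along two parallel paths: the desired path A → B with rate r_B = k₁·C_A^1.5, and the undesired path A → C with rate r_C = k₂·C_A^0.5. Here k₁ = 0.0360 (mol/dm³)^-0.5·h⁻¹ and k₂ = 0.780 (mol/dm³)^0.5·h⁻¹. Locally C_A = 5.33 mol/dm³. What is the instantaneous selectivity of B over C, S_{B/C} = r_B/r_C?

0.246

S_{B/C} = r_B/r_C = (k₁·C_A^1.5)/(k₂·C_A^0.5) = (k₁/k₂)·C_A.
= (0.0360×5.330^1.5) / (0.780×5.330^0.5) = 0.4430/1.801 = 0.246.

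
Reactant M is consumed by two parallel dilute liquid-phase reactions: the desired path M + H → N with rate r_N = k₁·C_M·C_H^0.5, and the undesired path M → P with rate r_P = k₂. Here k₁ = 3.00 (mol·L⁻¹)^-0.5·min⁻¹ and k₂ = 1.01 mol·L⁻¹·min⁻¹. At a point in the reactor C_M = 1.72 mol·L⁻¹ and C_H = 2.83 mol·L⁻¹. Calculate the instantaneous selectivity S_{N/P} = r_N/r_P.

8.59

S_{N/P} = r_N/r_P = (k₁·C_M·C_H^0.5)/(k₂) = (k₁/k₂)·C_M·C_H^0.5.
= (3.00×1.720×2.830^0.5) / (1.01) = 8.680/1.010 = 8.59.
Since the desired path is higher order in M, keeping C_M high (PFR or concentrated feed) favours N.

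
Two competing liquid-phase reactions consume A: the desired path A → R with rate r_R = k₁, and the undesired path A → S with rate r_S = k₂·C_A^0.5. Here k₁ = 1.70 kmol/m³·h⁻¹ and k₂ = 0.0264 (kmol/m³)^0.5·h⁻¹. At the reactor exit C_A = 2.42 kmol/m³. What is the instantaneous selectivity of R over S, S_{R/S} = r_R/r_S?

S_{R/S} = r_R/r_S = (k₁)/(k₂·C_A^0.5) = (k₁/k₂)·C_A^-0.5.
= (1.70) / (0.0264×2.420^0.5) = 1.700/0.04107 = 41.4.
The undesired path is higher order in A, so low C_A (CSTR or dilute feed) favours R.

41.4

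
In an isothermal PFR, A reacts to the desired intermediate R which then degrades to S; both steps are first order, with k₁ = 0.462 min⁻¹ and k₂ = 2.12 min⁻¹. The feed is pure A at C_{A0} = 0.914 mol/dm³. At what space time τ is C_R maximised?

Setting dC_R/dτ = 0 gives τ_opt = ln(k₂/k₁)/(k₂−k₁).
= ln(2.12/0.462)/(2.12−0.462) = ln(4.589)/1.658 = 1.524/1.658 = 0.919 min.

0.919 min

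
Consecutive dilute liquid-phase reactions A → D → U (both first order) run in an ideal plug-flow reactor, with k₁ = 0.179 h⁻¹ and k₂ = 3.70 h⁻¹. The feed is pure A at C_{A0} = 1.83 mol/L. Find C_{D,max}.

Evaluating C_D at τ_opt = ln(k₂/k₁)/(k₂−k₁) gives C_{D,max}/C_{A0} = (k₁/k₂)^[k₂/(k₂−k₁)].
= (0.179/3.70)^(3.70/(3.70−0.179)) = (0.04838)^(1.051) = 0.04147.
C_{D,max} = 0.04147×1.83 = 0.0759 mol/L.

0.0759 mol/L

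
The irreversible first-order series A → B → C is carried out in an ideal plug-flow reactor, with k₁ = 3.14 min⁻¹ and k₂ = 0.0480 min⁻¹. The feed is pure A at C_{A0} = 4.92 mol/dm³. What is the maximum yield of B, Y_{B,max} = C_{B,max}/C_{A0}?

Evaluating C_B at τ_opt = ln(k₂/k₁)/(k₂−k₁) gives C_{B,max}/C_{A0} = (k₁/k₂)^[k₂/(k₂−k₁)].
= (3.14/0.0480)^(0.0480/(0.0480−3.14)) = (65.42)^(-0.01552) = 0.9372.

0.937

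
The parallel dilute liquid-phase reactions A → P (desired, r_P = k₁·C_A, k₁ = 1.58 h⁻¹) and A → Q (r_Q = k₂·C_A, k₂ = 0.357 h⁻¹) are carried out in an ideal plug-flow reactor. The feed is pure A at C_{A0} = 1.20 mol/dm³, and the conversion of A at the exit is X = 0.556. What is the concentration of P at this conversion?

0.544 mol/dm³

C_A = C_{A0}(1−X) = 0.5328 mol/dm³.
Both paths are first order in A, so the instantaneous fraction to P is constant: dC_P/d(−C_A) = k₁/(k₁+k₂) = 0.8157.
C_P = 0.8157·(C_{A0}−C_A) = 0.8157×0.6672 = 0.544 mol/dm³.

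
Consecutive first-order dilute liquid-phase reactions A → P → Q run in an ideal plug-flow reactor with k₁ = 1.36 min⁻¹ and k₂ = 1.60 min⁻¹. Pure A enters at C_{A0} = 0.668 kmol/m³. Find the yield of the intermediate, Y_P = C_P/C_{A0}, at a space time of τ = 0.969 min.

Solving the coupled first-order balances gives C_P(τ) = [k₁/(k₂−k₁)]·C_{A0}·(e^(−k₁τ) − e^(−k₂τ)).
e^(−k₁τ) = e^(−1.36×0.969) = e^(−1.318) = 0.2677; e^(−k₂τ) = e^(−1.550) = 0.2122.
C_P = 1.36×0.668/(1.60−1.36) × (0.2677−0.2122) = 3.785×0.05555 = 0.2103 kmol/m³.
Y_P = C_P/C_{A0} = 0.2103/0.668 = 0.315.

0.315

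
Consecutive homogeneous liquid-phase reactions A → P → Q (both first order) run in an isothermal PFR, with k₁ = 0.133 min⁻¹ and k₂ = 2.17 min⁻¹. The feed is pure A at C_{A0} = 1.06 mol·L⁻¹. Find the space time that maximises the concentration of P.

1.37 min

The intermediate peaks when r₁ = r₂, i.e. k₁e^(−k₁τ) = k₂e^(−k₂τ), giving τ_opt = ln(k₂/k₁)/(k₂−k₁).
= ln(2.17/0.133)/(2.17−0.133) = ln(16.32)/2.037 = 2.792/2.037 = 1.37 min.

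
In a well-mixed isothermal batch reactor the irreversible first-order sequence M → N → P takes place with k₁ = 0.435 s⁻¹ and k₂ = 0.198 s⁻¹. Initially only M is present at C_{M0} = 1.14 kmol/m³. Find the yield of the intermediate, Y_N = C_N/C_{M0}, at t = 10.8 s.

0.200

For first-order series with pure M initially, C_N(t) = k₁C_{M0}/(k₂−k₁)·(e^(−k₁t) − e^(−k₂t)).
e^(−k₁t) = e^(−0.435×10.8) = e^(−4.698) = 0.009113; e^(−k₂t) = e^(−2.138) = 0.1178.
C_N = 0.435×1.14/(0.198−0.435) × (0.009113−0.1178) = (-2.092)×(-0.1087) = 0.2275 kmol/m³.
Y_N = C_N/C_{M0} = 0.2275/1.14 = 0.200.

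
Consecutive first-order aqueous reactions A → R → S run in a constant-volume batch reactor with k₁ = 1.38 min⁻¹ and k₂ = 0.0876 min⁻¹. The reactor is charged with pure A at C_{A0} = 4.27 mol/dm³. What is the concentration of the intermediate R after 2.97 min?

Solving the coupled first-order balances gives C_R(t) = [k₁/(k₂−k₁)]·C_{A0}·(e^(−k₁t) − e^(−k₂t)).
e^(−k₁t) = e^(−1.38×2.97) = e^(−4.099) = 0.01660; e^(−k₂t) = e^(−0.2602) = 0.7709.
C_R = 1.38×4.27/(0.0876−1.38) × (0.01660−0.7709) = (-4.559)×(-0.7543) = 3.439 mol/dm³.

3.44 mol/dm³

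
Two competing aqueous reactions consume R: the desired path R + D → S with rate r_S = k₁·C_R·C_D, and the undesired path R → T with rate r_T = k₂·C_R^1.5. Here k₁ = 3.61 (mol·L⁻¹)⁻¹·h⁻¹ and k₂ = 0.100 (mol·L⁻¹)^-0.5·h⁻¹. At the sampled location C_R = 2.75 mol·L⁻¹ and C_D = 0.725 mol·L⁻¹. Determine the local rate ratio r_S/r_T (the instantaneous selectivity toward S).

15.8

S_{S/T} = r_S/r_T = (k₁·C_R·C_D)/(k₂·C_R^1.5) = (k₁/k₂)·C_R^-0.5·C_D.
= (3.61×2.750×0.7250) / (0.100×2.750^1.5) = 7.197/0.4560 = 15.8.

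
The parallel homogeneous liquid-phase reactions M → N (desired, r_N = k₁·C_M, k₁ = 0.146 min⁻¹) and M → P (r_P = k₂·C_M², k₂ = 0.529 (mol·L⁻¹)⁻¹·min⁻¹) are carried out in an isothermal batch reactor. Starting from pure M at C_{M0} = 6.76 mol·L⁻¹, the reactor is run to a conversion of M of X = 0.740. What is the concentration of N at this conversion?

0.343 mol·L⁻¹

C_M = C_{M0}(1−X) = 1.758 mol·L⁻¹.
Along a PFR/batch, dC_N/dC_M = −r_N/(r_N+r_P) = −k₁/(k₁+k₂·C_M).
Integrating from C_{M0} to C_M: C_N = (0.146/0.529)·ln[(0.146+0.529·6.76)/(0.146+0.529·1.76)] = 0.2760·ln(3.722/1.076) = 0.3426 mol·L⁻¹.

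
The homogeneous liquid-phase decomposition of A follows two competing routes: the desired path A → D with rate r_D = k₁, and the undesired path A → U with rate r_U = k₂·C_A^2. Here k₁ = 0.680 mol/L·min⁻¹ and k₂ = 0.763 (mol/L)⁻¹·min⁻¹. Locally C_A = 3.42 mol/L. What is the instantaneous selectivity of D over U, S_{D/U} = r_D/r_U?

S_{D/U} = r_D/r_U = (k₁)/(k₂·C_A^2) = (k₁/k₂)·C_A^-2.
= (0.680) / (0.763×3.420^2) = 0.6800/8.924 = 0.0762.
The undesired path is higher order in A, so low C_A (CSTR or dilute feed) favours D.

0.0762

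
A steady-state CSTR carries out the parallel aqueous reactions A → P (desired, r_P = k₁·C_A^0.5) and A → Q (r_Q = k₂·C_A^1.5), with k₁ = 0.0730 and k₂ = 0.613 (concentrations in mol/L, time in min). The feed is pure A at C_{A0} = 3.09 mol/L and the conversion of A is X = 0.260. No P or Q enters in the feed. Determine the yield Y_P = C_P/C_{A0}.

Exit C_A = C_{A0}(1−X) = 3.09×0.740 = 2.287 mol/L.
In a CSTR the entire volume is at exit conditions, so r_P = 0.0730×2.287^0.5 = 0.1104 and r_Q = 0.613×2.287^1.5 = 2.120.
Fraction of consumed A going to P: r_P/(r_P+r_Q) = 0.04950.
C_P = 0.04950·C_{A0}·X = 0.04950×3.09×0.260 = 0.0398 mol/L; Y_P = C_P/C_{A0} = 0.0129.

0.0129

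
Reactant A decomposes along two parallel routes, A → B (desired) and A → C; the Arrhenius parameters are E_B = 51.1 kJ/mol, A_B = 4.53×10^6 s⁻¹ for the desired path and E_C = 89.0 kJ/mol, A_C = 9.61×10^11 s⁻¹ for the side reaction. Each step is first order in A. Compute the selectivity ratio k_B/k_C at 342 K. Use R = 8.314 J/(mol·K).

2.90

With equal orders, S_{B/C} = k_B/k_C = (A_B/A_C)·exp[(E_C−E_B)/(RT)].
(E_C−E_B)/(RT) = (89.0−51.1)×10³/(8.314×342) = 37900/2843 = 13.33.
k_B/k_C = (4.53×10^6/9.61×10^11)·exp(13.33) = 4.714×10^-6 × 6.149×10^5 = 2.90.
Since E_B < E_C, lowering the temperature improves selectivity toward B.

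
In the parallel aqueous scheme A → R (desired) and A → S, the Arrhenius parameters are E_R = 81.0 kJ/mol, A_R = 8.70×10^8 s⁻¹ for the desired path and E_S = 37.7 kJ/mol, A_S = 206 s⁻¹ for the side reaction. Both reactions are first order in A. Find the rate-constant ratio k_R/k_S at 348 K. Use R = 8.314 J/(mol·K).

1.34

Since both paths have the same order in A, the concentration cancels and S_{R/S} = k_R/k_S = (A_R/A_S)·exp[(E_S−E_R)/(RT)].
(E_S−E_R)/(RT) = (37.7−81.0)×10³/(8.314×348) = -43300/2893 = -14.97.
k_R/k_S = (8.70×10^8/206)·exp(-14.97) = 4.223×10^6 × 3.166×10^-7 = 1.34.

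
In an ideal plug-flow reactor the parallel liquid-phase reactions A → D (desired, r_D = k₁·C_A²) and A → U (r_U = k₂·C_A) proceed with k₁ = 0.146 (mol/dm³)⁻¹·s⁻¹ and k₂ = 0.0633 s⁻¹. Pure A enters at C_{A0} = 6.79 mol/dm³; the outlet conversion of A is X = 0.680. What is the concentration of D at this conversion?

4.18 mol/dm³

C_A = C_{A0}(1−X) = 2.173 mol/dm³.
Along a PFR/batch, dC_U/dC_A = −r_U/(r_D+r_U) = −k₂/(k₂+k₁·C_A).
Integrating from C_{A0} to C_A: C_U = (0.0633/0.146)·ln[(0.0633+0.146·6.79)/(0.0633+0.146·2.17)] = 0.4336·ln(1.055/0.3805) = 0.4420 mol/dm³.
Then C_D = (C_{A0}−C_A) − C_U = 4.617 − 0.4420 = 4.175 mol/dm³.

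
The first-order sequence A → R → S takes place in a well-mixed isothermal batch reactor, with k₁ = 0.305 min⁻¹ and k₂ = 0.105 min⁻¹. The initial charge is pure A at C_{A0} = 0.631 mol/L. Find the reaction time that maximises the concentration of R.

5.33 min

The intermediate peaks when r₁ = r₂, i.e. k₁e^(−k₁t) = k₂e^(−k₂t), giving t_opt = ln(k₂/k₁)/(k₂−k₁).
= ln(0.105/0.305)/(0.105−0.305) = ln(0.3443)/-0.2000 = -1.066/-0.2000 = 5.33 min.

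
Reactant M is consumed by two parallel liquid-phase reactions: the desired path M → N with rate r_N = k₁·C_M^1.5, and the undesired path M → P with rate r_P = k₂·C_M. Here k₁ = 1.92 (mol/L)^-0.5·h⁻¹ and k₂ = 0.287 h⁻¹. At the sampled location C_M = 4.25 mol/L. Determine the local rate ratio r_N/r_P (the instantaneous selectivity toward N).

13.8

S_{N/P} = r_N/r_P = (k₁·C_M^1.5)/(k₂·C_M) = (k₁/k₂)·C_M^0.5.
= (1.92×4.250^1.5) / (0.287×4.250) = 16.82/1.220 = 13.8.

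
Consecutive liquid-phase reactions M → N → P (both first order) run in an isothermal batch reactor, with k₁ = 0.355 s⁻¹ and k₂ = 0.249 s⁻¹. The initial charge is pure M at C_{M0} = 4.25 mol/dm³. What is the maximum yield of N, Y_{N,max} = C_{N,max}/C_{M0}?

At the optimum, C_{N,max}/C_{M0} = (k₁/k₂)^[k₂/(k₂−k₁)].
= (0.355/0.249)^(0.249/(0.249−0.355)) = (1.426)^(-2.349) = 0.4347.

0.435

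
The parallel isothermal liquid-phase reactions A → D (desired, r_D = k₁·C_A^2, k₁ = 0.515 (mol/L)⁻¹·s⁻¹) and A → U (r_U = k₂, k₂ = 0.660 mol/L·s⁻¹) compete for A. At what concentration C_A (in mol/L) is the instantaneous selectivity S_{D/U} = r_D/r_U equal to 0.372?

S_{D/U} = (k₁/k₂)·C_A^2 ⇒ C_A = (S·k₂/k₁)^(0.5).
= (0.372×0.660/0.515)^(0.5) = (0.4767)^(0.5) = 0.690 mol/L.

0.690 mol/L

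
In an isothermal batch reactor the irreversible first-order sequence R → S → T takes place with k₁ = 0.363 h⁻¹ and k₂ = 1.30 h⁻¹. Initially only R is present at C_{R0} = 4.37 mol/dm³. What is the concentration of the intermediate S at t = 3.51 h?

0.456 mol/dm³

For first-order series with pure R initially, C_S(t) = k₁C_{R0}/(k₂−k₁)·(e^(−k₁t) − e^(−k₂t)).
e^(−k₁t) = e^(−0.363×3.51) = e^(−1.274) = 0.2797; e^(−k₂t) = e^(−4.563) = 0.01043.
C_S = 0.363×4.37/(1.30−0.363) × (0.2797−0.01043) = 1.693×0.2692 = 0.4558 mol/dm³.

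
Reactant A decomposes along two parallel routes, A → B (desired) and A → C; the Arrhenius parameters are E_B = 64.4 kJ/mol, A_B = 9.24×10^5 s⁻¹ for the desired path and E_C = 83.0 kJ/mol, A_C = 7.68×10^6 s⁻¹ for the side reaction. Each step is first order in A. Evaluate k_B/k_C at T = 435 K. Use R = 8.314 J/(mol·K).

Since both paths have the same order in A, the concentration cancels and S_{B/C} = k_B/k_C = (A_B/A_C)·exp[(E_C−E_B)/(RT)].
(E_C−E_B)/(RT) = (83.0−64.4)×10³/(8.314×435) = 18600/3617 = 5.143.
k_B/k_C = (9.24×10^5/7.68×10^6)·exp(5.143) = 0.1203 × 171.2 = 20.6.

20.6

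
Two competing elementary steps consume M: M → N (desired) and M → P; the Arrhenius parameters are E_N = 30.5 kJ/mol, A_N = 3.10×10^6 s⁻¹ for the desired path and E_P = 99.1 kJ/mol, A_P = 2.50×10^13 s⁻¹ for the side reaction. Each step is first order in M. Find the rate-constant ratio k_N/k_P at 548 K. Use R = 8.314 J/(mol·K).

k_N/k_P = (A_N/A_P)·exp[−(E_N−E_P)/(RT)] = (A_N/A_P)·exp[(E_P−E_N)/(RT)].
(E_P−E_N)/(RT) = (99.1−30.5)×10³/(8.314×548) = 68600/4556 = 15.06.
k_N/k_P = (3.10×10^6/2.50×10^13)·exp(15.06) = 1.240×10^-7 × 3.460×10^6 = 0.429.
Since E_N < E_P, lowering the temperature improves selectivity toward N.

0.429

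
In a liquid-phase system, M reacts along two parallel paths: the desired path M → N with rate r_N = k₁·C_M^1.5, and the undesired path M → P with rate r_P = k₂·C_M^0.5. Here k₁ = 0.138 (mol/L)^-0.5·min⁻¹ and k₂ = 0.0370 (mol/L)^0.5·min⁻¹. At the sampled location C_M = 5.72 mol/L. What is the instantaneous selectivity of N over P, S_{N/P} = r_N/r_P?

S_{N/P} = r_N/r_P = (k₁·C_M^1.5)/(k₂·C_M^0.5) = (k₁/k₂)·C_M.
= (0.138×5.720^1.5) / (0.0370×5.720^0.5) = 1.888/0.08849 = 21.3.
Since the desired path is higher order in M, keeping C_M high (PFR or concentrated feed) favours N.

21.3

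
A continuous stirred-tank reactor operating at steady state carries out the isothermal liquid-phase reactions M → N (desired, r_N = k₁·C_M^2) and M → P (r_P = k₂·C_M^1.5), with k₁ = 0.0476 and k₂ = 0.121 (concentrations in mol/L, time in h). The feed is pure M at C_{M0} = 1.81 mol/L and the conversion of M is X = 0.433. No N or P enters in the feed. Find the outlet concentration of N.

Exit C_M = C_{M0}(1−X) = 1.81×0.567 = 1.026 mol/L.
In a CSTR the entire volume is at exit conditions, so r_N = 0.0476×1.026^2 = 0.05013 and r_P = 0.121×1.026^1.5 = 0.1258.
Fraction of consumed M going to N: r_N/(r_N+r_P) = 0.2850.
C_N = 0.2850·C_{M0}·X = 0.2850×1.81×0.433 = 0.223 mol/L.

0.223 mol/L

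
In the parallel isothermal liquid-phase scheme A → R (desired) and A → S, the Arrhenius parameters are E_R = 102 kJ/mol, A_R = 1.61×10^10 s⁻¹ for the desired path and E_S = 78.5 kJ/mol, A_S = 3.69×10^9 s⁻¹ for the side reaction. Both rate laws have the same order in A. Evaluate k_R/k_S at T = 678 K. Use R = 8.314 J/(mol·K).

With equal orders, S_{R/S} = k_R/k_S = (A_R/A_S)·exp[(E_S−E_R)/(RT)].
(E_S−E_R)/(RT) = (78.5−102)×10³/(8.314×678) = -23500/5637 = -4.169.
k_R/k_S = (1.61×10^10/3.69×10^9)·exp(-4.169) = 4.363 × 0.01547 = 0.0675.

0.0675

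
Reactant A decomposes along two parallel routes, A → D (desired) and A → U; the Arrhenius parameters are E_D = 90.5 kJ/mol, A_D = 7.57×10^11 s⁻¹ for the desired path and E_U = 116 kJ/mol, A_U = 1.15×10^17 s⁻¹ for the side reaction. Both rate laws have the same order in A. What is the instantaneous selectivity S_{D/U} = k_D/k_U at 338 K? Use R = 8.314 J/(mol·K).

0.0575

Since both paths have the same order in A, the concentration cancels and S_{D/U} = k_D/k_U = (A_D/A_U)·exp[(E_U−E_D)/(RT)].
(E_U−E_D)/(RT) = (116−90.5)×10³/(8.314×338) = 25500/2810 = 9.074.
k_D/k_U = (7.57×10^11/1.15×10^17)·exp(9.074) = 6.583×10^-6 × 8728 = 0.0575.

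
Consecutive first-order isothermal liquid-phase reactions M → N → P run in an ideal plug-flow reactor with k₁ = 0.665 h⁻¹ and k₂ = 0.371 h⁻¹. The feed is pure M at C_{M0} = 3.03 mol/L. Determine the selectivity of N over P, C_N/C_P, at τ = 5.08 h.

For first-order series with pure M initially, C_N(τ) = k₁C_{M0}/(k₂−k₁)·(e^(−k₁τ) − e^(−k₂τ)).
e^(−k₁τ) = e^(−0.665×5.08) = e^(−3.378) = 0.03411; e^(−k₂τ) = e^(−1.885) = 0.1519.
C_N = 0.665×3.03/(0.371−0.665) × (0.03411−0.1519) = (-6.854)×(-0.1178) = 0.8071 mol/L.
C_M = C_{M0}e^(−k₁τ) = 0.1033 mol/L, so C_P = C_{M0}−C_M−C_N = 2.120 mol/L; C_N/C_P = 0.381.

0.381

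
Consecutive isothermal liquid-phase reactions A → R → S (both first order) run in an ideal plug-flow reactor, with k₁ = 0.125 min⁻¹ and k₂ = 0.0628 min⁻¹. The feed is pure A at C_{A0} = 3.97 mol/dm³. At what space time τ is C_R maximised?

Setting dC_R/dτ = 0 gives τ_opt = ln(k₂/k₁)/(k₂−k₁).
= ln(0.0628/0.125)/(0.0628−0.125) = ln(0.5024)/-0.06220 = -0.6884/-0.06220 = 11.1 min.

11.1 min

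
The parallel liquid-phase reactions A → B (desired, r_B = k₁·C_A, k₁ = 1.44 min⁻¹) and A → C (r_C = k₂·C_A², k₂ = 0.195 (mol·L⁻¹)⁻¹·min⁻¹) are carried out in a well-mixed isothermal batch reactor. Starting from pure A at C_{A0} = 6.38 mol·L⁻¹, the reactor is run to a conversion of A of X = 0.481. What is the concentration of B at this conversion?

1.86 mol·L⁻¹

C_A = C_{A0}(1−X) = 3.311 mol·L⁻¹.
Along a PFR/batch, dC_B/dC_A = −r_B/(r_B+r_C) = −k₁/(k₁+k₂·C_A).
Integrating from C_{A0} to C_A: C_B = (1.44/0.195)·ln[(1.44+0.195·6.38)/(1.44+0.195·3.31)] = 7.385·ln(2.684/2.086) = 1.863 mol·L⁻¹.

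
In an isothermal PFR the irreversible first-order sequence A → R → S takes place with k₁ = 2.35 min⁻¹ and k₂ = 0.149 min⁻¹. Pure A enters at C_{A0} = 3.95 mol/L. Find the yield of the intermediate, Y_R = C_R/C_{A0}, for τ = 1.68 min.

Solving the coupled first-order balances gives C_R(τ) = [k₁/(k₂−k₁)]·C_{A0}·(e^(−k₁τ) − e^(−k₂τ)).
e^(−k₁τ) = e^(−2.35×1.68) = e^(−3.948) = 0.01929; e^(−k₂τ) = e^(−0.2503) = 0.7786.
C_R = 2.35×3.95/(0.149−2.35) × (0.01929−0.7786) = (-4.217)×(-0.7593) = 3.202 mol/L.
Y_R = C_R/C_{A0} = 3.202/3.95 = 0.811.

0.811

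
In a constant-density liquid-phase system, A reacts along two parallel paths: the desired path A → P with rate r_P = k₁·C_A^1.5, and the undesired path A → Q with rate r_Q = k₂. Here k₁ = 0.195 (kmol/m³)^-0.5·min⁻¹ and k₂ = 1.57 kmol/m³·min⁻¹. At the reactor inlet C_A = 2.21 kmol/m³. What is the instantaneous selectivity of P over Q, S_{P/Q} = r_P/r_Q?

S_{P/Q} = r_P/r_Q = (k₁·C_A^1.5)/(k₂) = (k₁/k₂)·C_A^1.5.
= (0.195×2.210^1.5) / (1.57) = 0.6407/1.570 = 0.408.

0.408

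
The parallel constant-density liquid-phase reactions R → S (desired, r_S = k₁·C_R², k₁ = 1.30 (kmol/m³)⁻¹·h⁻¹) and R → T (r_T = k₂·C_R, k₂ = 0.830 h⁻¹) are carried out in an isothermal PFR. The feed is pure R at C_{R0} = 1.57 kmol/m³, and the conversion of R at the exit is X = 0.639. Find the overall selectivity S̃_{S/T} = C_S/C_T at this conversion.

C_R = C_{R0}(1−X) = 0.5668 kmol/m³.
Along a PFR/batch, dC_T/dC_R = −r_T/(r_S+r_T) = −k₂/(k₂+k₁·C_R).
Integrating from C_{R0} to C_R: C_T = (0.830/1.30)·ln[(0.830+1.30·1.57)/(0.830+1.30·0.567)] = 0.6385·ln(2.871/1.567) = 0.3867 kmol/m³.
Then C_S = (C_{R0}−C_R) − C_T = 1.003 − 0.3867 = 0.6166 kmol/m³.
S̃_{S/T} = C_S/C_T = 0.6166/0.3867 = 1.59.

1.59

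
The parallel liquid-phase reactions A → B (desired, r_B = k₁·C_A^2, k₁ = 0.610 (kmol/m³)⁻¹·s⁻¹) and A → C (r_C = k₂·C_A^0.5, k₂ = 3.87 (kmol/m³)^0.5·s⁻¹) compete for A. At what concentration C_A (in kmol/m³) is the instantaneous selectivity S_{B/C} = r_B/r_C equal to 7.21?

12.8 kmol/m³

S_{B/C} = (k₁/k₂)·C_A^1.5 ⇒ C_A = (S·k₂/k₁)^(1/1.5).
= (7.21×3.87/0.610)^(0.6667) = (45.74)^(0.6667) = 12.8 kmol/m³.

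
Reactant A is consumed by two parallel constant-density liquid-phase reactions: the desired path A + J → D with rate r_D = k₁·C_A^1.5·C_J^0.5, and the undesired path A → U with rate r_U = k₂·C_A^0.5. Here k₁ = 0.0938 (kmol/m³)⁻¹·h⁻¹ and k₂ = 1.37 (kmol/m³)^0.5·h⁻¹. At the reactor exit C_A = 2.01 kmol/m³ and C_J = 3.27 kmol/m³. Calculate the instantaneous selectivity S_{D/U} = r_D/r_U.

0.249

S_{D/U} = r_D/r_U = (k₁·C_A^1.5·C_J^0.5)/(k₂·C_A^0.5) = (k₁/k₂)·C_A·C_J^0.5.
= (0.0938×2.010^1.5×3.270^0.5) / (1.37×2.010^0.5) = 0.4834/1.942 = 0.249.
Since the desired path is higher order in A, keeping C_A high (PFR or concentrated feed) favours D.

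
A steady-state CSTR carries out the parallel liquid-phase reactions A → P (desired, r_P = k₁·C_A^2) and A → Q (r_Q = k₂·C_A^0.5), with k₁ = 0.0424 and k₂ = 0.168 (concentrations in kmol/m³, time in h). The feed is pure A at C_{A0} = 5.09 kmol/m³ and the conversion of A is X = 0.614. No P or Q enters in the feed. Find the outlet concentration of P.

Exit C_A = C_{A0}(1−X) = 5.09×0.386 = 1.965 kmol/m³.
A CSTR operates uniformly at the exit composition, giving r_P = 0.1637 and r_Q = 0.2355 (each k·C_A^n at C_A = 1.965).
Fraction of consumed A going to P: r_P/(r_P+r_Q) = 0.4100.
C_P = 0.4100·C_{A0}·X = 0.4100×5.09×0.614 = 1.28 kmol/m³.

1.28 kmol/m³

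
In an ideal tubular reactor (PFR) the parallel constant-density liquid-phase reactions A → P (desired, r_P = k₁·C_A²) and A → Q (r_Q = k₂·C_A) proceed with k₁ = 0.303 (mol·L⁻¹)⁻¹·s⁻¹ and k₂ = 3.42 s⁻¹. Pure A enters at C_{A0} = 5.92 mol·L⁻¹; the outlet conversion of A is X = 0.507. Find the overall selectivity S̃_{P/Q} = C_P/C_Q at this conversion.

0.387

C_A = C_{A0}(1−X) = 2.919 mol·L⁻¹.
Along a PFR/batch, dC_Q/dC_A = −r_Q/(r_P+r_Q) = −k₂/(k₂+k₁·C_A).
Integrating from C_{A0} to C_A: C_Q = (3.42/0.303)·ln[(3.42+0.303·5.92)/(3.42+0.303·2.92)] = 11.29·ln(5.214/4.304) = 2.164 mol·L⁻¹.
Then C_P = (C_{A0}−C_A) − C_Q = 3.001 − 2.164 = 0.8379 mol·L⁻¹.
S̃_{P/Q} = C_P/C_Q = 0.8379/2.164 = 0.387.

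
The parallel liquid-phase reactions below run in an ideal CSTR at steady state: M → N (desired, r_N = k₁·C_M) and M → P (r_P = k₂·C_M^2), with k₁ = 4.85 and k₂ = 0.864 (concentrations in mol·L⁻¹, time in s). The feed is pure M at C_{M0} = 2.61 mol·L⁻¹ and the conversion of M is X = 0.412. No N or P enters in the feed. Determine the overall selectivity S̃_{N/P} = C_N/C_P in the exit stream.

Exit C_M = C_{M0}(1−X) = 2.61×0.588 = 1.535 mol·L⁻¹.
A CSTR operates uniformly at the exit composition, giving r_N = 7.443 and r_P = 2.035 (each k·C_M^n at C_M = 1.535).
Overall selectivity = C_N/C_P = r_Nτ/(r_Pτ) = r_N/r_P = 3.66.

3.66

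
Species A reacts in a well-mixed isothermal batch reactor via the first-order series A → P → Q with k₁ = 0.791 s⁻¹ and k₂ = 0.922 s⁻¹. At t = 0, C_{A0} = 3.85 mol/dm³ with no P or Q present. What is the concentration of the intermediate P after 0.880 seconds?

The intermediate concentration in a first-order A→B→C sequence is C_P = k₁C_{A0}(e^(−k₁t) − e^(−k₂t))/(k₂−k₁).
e^(−k₁t) = e^(−0.791×0.880) = e^(−0.6961) = 0.4985; e^(−k₂t) = e^(−0.8114) = 0.4443.
C_P = 0.791×3.85/(0.922−0.791) × (0.4985−0.4443) = 23.25×0.05428 = 1.262 mol/dm³.

1.26 mol/dm³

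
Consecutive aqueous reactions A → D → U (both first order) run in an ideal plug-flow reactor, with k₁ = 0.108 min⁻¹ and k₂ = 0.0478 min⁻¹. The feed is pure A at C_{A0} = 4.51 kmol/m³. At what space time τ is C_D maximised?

13.5 min

For first-order series the maximum of C_D occurs at τ_opt = ln(k₂/k₁)/(k₂−k₁).
= ln(0.0478/0.108)/(0.0478−0.108) = ln(0.4426)/-0.06020 = -0.8151/-0.06020 = 13.5 min.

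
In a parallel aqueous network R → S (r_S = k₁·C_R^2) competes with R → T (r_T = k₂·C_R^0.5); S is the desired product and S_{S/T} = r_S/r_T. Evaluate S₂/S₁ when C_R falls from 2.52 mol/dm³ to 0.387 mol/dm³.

S_{S/T} = (k₁/k₂)·C_R^1.5, so S₂/S₁ = (C_{R,2}/C_{R,1})^1.5.
= (0.387/2.52)^1.5 = (0.1536)^1.5 = 0.0602.
Selectivity toward S falls as C_R falls — high-concentration operation is favoured.

0.0602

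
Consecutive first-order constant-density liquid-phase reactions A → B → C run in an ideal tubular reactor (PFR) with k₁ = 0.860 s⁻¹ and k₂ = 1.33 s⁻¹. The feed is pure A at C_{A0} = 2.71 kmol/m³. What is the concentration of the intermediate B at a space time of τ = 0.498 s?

0.674 kmol/m³

The intermediate concentration in a first-order A→B→C sequence is C_B = k₁C_{A0}(e^(−k₁τ) − e^(−k₂τ))/(k₂−k₁).
e^(−k₁τ) = e^(−0.860×0.498) = e^(−0.4283) = 0.6516; e^(−k₂τ) = e^(−0.6623) = 0.5156.
C_B = 0.860×2.71/(1.33−0.860) × (0.6516−0.5156) = 4.959×0.1360 = 0.6743 kmol/m³.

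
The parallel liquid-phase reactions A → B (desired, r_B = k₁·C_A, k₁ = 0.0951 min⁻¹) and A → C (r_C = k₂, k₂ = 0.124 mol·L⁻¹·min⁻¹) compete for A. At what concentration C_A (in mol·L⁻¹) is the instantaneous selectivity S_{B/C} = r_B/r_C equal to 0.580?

0.756 mol·L⁻¹

S_{B/C} = (k₁/k₂)·C_A ⇒ C_A = S·k₂/k₁.
= 0.580×0.124/0.0951 = 0.756 mol·L⁻¹.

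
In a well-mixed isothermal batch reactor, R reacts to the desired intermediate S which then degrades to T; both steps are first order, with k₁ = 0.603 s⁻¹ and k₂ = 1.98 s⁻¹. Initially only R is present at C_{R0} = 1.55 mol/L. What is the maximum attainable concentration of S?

0.280 mol/L

Evaluating C_S at t_opt = ln(k₂/k₁)/(k₂−k₁) gives C_{S,max}/C_{R0} = (k₁/k₂)^[k₂/(k₂−k₁)].
= (0.603/1.98)^(1.98/(1.98−0.603)) = (0.3045)^(1.438) = 0.1809.
C_{S,max} = 0.1809×1.55 = 0.280 mol/L.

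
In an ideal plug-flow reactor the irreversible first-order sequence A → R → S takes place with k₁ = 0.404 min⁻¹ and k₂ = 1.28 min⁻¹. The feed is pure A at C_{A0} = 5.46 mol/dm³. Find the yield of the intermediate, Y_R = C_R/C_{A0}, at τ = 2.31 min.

0.157

The intermediate concentration in a first-order A→B→C sequence is C_R = k₁C_{A0}(e^(−k₁τ) − e^(−k₂τ))/(k₂−k₁).
e^(−k₁τ) = e^(−0.404×2.31) = e^(−0.9332) = 0.3933; e^(−k₂τ) = e^(−2.957) = 0.05199.
C_R = 0.404×5.46/(1.28−0.404) × (0.3933−0.05199) = 2.518×0.3413 = 0.8594 mol/dm³.
Y_R = C_R/C_{A0} = 0.8594/5.46 = 0.157.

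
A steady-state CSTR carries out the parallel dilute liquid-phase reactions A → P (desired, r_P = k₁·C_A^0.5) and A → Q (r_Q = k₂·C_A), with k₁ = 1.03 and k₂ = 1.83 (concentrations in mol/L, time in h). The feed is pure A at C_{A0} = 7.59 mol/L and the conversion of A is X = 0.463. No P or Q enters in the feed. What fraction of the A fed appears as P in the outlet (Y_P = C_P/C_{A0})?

Exit C_A = C_{A0}(1−X) = 7.59×0.537 = 4.076 mol/L.
In a CSTR the entire volume is at exit conditions, so r_P = 1.03×4.076^0.5 = 2.079 and r_Q = 1.83×4.076 = 7.459.
Fraction of consumed A going to P: r_P/(r_P+r_Q) = 0.2180.
C_P = 0.2180·C_{A0}·X = 0.2180×7.59×0.463 = 0.766 mol/L; Y_P = C_P/C_{A0} = 0.101.

0.101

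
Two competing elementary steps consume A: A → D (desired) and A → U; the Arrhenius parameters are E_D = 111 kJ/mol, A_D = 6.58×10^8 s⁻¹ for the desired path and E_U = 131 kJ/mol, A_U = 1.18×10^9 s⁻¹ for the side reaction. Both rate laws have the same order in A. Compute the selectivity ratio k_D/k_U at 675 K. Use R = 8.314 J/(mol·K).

19.7

With equal orders, S_{D/U} = k_D/k_U = (A_D/A_U)·exp[(E_U−E_D)/(RT)].
(E_U−E_D)/(RT) = (131−111)×10³/(8.314×675) = 20000/5612 = 3.564.
k_D/k_U = (6.58×10^8/1.18×10^9)·exp(3.564) = 0.5576 × 35.30 = 19.7.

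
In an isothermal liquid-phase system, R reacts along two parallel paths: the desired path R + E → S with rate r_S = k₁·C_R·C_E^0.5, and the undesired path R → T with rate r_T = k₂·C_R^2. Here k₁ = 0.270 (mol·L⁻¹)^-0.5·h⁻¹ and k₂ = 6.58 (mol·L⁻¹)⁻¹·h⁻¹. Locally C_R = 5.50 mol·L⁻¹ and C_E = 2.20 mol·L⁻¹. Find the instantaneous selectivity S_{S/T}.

S_{S/T} = r_S/r_T = (k₁·C_R·C_E^0.5)/(k₂·C_R^2) = (k₁/k₂)·C_R⁻¹·C_E^0.5.
= (0.270×5.500×2.200^0.5) / (6.58×5.500^2) = 2.203/199.0 = 0.0111.

0.0111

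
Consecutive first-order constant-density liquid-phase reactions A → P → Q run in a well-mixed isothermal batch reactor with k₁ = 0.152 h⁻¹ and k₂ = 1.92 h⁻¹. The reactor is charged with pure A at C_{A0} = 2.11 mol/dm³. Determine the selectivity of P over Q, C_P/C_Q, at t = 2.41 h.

For first-order series with pure A initially, C_P(t) = k₁C_{A0}/(k₂−k₁)·(e^(−k₁t) − e^(−k₂t)).
e^(−k₁t) = e^(−0.152×2.41) = e^(−0.3663) = 0.6933; e^(−k₂t) = e^(−4.627) = 0.009782.
C_P = 0.152×2.11/(1.92−0.152) × (0.6933−0.009782) = 0.1814×0.6835 = 0.1240 mol/dm³.
C_A = C_{A0}e^(−k₁t) = 1.463 mol/dm³, so C_Q = C_{A0}−C_A−C_P = 0.5232 mol/dm³; C_P/C_Q = 0.237.

0.237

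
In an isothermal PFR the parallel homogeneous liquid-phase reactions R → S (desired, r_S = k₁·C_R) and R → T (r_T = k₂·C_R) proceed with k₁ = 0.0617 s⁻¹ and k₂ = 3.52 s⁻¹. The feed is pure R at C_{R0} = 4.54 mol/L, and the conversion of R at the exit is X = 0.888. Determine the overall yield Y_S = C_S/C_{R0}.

0.0153

C_R = C_{R0}(1−X) = 0.5085 mol/L.
Both paths are first order in R, so the instantaneous fraction to S is constant: dC_S/d(−C_R) = k₁/(k₁+k₂) = 0.01723.
C_S = 0.01723·(C_{R0}−C_R) = 0.01723×4.032 = 0.0694 mol/L.
Y_S = C_S/C_{R0} = 0.06945/4.54 = 0.0153.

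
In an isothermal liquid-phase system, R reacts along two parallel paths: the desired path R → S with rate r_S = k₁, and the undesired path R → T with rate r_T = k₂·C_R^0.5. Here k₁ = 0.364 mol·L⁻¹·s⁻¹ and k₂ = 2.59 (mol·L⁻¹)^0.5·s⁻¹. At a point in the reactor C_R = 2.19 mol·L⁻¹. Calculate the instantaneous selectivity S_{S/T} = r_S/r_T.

S_{S/T} = r_S/r_T = (k₁)/(k₂·C_R^0.5) = (k₁/k₂)·C_R^-0.5.
= (0.364) / (2.59×2.190^0.5) = 0.3640/3.833 = 0.0950.

0.0950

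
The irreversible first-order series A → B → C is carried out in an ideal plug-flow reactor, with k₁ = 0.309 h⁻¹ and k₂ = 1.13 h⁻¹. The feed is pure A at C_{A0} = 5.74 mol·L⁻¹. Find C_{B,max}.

0.963 mol·L⁻¹

At the optimum, C_{B,max}/C_{A0} = (k₁/k₂)^[k₂/(k₂−k₁)].
= (0.309/1.13)^(1.13/(1.13−0.309)) = (0.2735)^(1.376) = 0.1679.
C_{B,max} = 0.1679×5.74 = 0.963 mol·L⁻¹.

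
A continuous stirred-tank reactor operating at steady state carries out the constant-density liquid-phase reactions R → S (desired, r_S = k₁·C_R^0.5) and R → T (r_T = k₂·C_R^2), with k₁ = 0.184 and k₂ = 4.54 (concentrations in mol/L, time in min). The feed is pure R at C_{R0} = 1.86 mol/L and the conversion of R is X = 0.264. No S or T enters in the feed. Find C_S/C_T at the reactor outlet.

0.0253

Exit C_R = C_{R0}(1−X) = 1.86×0.736 = 1.369 mol/L.
A CSTR operates uniformly at the exit composition, giving r_S = 0.2153 and r_T = 8.508 (each k·C_R^n at C_R = 1.369).
Overall selectivity = C_S/C_T = r_Sτ/(r_Tτ) = r_S/r_T = 0.0253.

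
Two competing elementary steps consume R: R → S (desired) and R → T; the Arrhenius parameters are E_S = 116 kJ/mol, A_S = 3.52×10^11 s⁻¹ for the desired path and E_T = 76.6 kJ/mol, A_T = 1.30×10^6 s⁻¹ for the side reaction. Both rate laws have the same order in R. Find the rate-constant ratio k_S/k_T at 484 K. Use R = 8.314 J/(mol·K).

With equal orders, S_{S/T} = k_S/k_T = (A_S/A_T)·exp[(E_T−E_S)/(RT)].
(E_T−E_S)/(RT) = (76.6−116)×10³/(8.314×484) = -39400/4024 = -9.791.
k_S/k_T = (3.52×10^11/1.30×10^6)·exp(-9.791) = 2.708×10^5 × 5.594×10^-5 = 15.1.

15.1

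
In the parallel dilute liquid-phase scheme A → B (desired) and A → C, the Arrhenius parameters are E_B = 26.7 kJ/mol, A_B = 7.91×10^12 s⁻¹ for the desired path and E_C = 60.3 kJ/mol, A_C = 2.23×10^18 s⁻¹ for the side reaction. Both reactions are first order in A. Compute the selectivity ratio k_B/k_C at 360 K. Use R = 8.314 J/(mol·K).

k_B/k_C = (A_B/A_C)·exp[−(E_B−E_C)/(RT)] = (A_B/A_C)·exp[(E_C−E_B)/(RT)].
(E_C−E_B)/(RT) = (60.3−26.7)×10³/(8.314×360) = 33600/2993 = 11.23.
k_B/k_C = (7.91×10^12/2.23×10^18)·exp(11.23) = 3.547×10^-6 × 75060 = 0.266.
Since E_B < E_C, lowering the temperature improves selectivity toward B.

0.266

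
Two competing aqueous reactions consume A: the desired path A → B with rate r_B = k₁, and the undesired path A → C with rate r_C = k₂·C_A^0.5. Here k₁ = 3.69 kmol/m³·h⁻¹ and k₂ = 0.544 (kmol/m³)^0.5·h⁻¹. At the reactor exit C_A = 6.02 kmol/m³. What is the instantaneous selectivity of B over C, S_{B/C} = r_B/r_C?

S_{B/C} = r_B/r_C = (k₁)/(k₂·C_A^0.5) = (k₁/k₂)·C_A^-0.5.
= (3.69) / (0.544×6.020^0.5) = 3.690/1.335 = 2.76.

2.76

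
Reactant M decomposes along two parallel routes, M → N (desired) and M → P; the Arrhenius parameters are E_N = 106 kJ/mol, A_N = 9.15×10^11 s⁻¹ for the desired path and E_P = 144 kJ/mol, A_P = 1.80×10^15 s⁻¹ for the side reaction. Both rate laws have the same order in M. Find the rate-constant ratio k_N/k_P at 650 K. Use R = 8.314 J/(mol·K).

0.575

Since both paths have the same order in M, the concentration cancels and S_{N/P} = k_N/k_P = (A_N/A_P)·exp[(E_P−E_N)/(RT)].
(E_P−E_N)/(RT) = (144−106)×10³/(8.314×650) = 38000/5404 = 7.032.
k_N/k_P = (9.15×10^11/1.80×10^15)·exp(7.032) = 5.083×10^-4 × 1132 = 0.575.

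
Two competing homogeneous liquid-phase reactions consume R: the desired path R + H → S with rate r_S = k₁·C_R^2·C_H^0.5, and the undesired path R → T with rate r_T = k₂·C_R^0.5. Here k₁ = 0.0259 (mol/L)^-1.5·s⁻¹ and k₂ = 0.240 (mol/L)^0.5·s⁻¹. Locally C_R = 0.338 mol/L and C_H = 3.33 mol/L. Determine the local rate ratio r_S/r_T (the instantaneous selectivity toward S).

0.0387

S_{S/T} = r_S/r_T = (k₁·C_R^2·C_H^0.5)/(k₂·C_R^0.5) = (k₁/k₂)·C_R^1.5·C_H^0.5.
= (0.0259×0.3380^2×3.330^0.5) / (0.240×0.3380^0.5) = 0.005400/0.1395 = 0.0387.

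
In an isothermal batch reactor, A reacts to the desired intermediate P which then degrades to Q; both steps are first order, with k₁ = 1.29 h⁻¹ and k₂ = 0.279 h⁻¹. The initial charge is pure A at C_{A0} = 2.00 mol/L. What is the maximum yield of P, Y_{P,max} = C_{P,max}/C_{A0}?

At the optimum, C_{P,max}/C_{A0} = (k₁/k₂)^[k₂/(k₂−k₁)].
= (1.29/0.279)^(0.279/(0.279−1.29)) = (4.624)^(-0.2760) = 0.6554.

0.655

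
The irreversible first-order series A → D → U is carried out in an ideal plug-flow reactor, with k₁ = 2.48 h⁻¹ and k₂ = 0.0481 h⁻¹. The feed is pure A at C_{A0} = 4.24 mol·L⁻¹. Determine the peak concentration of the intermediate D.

At the optimum, C_{D,max}/C_{A0} = (k₁/k₂)^[k₂/(k₂−k₁)].
= (2.48/0.0481)^(0.0481/(0.0481−2.48)) = (51.56)^(-0.01978) = 0.9250.
C_{D,max} = 0.9250×4.24 = 3.92 mol·L⁻¹.

3.92 mol·L⁻¹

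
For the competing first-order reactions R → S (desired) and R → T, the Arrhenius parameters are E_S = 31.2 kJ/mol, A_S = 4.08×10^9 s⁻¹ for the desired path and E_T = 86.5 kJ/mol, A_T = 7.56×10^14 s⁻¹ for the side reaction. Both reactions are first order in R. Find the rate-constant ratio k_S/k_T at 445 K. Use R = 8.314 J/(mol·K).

16.7

With equal orders, S_{S/T} = k_S/k_T = (A_S/A_T)·exp[(E_T−E_S)/(RT)].
(E_T−E_S)/(RT) = (86.5−31.2)×10³/(8.314×445) = 55300/3700 = 14.95.
k_S/k_T = (4.08×10^9/7.56×10^14)·exp(14.95) = 5.397×10^-6 × 3.100×10^6 = 16.7.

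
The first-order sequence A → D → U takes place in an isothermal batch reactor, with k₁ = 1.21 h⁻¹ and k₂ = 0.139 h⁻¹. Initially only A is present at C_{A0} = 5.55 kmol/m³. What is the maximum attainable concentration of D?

For a first-order series the maximum intermediate yield is C_{D,max}/C_{A0} = (k₁/k₂)^[k₂/(k₂−k₁)].
= (1.21/0.139)^(0.139/(0.139−1.21)) = (8.705)^(-0.1298) = 0.7551.
C_{D,max} = 0.7551×5.55 = 4.19 kmol/m³.

4.19 kmol/m³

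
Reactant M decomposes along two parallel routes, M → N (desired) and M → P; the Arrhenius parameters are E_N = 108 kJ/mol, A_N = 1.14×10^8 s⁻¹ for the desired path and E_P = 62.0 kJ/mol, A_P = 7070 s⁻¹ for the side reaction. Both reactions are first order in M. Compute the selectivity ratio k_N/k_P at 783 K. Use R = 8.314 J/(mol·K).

13.8

k_N/k_P = (A_N/A_P)·exp[−(E_N−E_P)/(RT)] = (A_N/A_P)·exp[(E_P−E_N)/(RT)].
(E_P−E_N)/(RT) = (62.0−108)×10³/(8.314×783) = -46000/6510 = -7.066.
k_N/k_P = (1.14×10^8/7070)·exp(-7.066) = 16124 × 8.535×10^-4 = 13.8.
Since E_N > E_P, raising the temperature improves selectivity toward N.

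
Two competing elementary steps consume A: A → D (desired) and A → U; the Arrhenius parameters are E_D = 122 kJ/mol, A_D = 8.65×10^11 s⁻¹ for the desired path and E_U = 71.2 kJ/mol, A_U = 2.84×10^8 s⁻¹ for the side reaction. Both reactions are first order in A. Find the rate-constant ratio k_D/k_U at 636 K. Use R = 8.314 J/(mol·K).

Since both paths have the same order in A, the concentration cancels and S_{D/U} = k_D/k_U = (A_D/A_U)·exp[(E_U−E_D)/(RT)].
(E_U−E_D)/(RT) = (71.2−122)×10³/(8.314×636) = -50800/5288 = -9.607.
k_D/k_U = (8.65×10^11/2.84×10^8)·exp(-9.607) = 3046 × 6.724×10^-5 = 0.205.

0.205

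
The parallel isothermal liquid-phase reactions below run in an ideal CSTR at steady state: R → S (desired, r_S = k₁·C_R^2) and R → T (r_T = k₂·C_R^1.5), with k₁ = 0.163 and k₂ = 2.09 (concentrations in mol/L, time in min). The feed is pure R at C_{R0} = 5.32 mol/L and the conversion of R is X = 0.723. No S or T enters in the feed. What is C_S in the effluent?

0.333 mol/L

Exit C_R = C_{R0}(1−X) = 5.32×0.277 = 1.474 mol/L.
In a CSTR the entire volume is at exit conditions, so r_S = 0.163×1.474^2 = 0.3540 and r_T = 2.09×1.474^1.5 = 3.739.
Fraction of consumed R going to S: r_S/(r_S+r_T) = 0.08649.
C_S = 0.08649·C_{R0}·X = 0.08649×5.32×0.723 = 0.333 mol/L.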